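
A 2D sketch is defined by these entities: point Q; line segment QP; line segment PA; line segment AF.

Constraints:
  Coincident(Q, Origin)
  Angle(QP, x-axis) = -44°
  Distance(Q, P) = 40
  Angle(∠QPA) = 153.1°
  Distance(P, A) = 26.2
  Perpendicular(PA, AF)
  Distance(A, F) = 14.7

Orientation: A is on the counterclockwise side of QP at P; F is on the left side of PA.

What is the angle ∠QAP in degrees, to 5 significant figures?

16.304°

Q is at the origin; QP runs at -44.0° with length 40.0, so P = 40.0·(cos -44.0°, sin -44.0°) = (28.774, -27.786). ∠QPA = 153.1°, so PA runs at -44.0° + (180° − 153.1°) = -17.100° from the x-axis; with |PA| = 26.2, A = P + 26.2·(cos -17.100°, sin -17.100°) = (53.815, -35.490). Then cos ∠QAP = AQ·AP / (|AQ||AP|), giving 16.304°.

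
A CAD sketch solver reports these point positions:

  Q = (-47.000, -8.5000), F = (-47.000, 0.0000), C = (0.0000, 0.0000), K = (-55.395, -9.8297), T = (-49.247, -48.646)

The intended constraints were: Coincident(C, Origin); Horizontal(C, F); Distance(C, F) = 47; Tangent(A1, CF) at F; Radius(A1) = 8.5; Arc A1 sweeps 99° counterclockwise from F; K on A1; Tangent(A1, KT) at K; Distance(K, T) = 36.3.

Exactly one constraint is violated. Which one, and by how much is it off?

Distance(K, T) = 36.3 — off by 3.00.

C = (0.00, 0.00) ✓; C.y = 0.00, F.y = 0.00 ✓; |CF| = 47.00 ✓; ∠(QF, FC) = 90.00° ✓; |QF| = 8.500 ✓; bearing(Q→K) − bearing(Q→F) = 99.00° ✓; |QK| = 8.500 ✓; ∠(QK, KT) = 90.00° ✓; |KT| = 39.30 ✗.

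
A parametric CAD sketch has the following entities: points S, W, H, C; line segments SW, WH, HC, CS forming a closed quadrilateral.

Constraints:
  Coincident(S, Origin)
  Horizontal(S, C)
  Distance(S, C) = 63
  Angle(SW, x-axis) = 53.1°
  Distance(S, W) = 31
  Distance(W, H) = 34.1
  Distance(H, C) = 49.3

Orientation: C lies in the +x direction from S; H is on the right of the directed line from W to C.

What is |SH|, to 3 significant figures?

17.1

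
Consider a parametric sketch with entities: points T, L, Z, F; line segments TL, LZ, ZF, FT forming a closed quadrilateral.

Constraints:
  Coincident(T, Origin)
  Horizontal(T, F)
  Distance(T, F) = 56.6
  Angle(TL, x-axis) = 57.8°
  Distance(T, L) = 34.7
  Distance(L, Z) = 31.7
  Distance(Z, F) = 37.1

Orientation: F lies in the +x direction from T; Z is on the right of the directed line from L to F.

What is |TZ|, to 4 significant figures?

19.71

T is at the origin; T and F share the same y with |TF| = 56.6 and F in +x, so F = (56.6, 0). TL runs at 57.8° with |TL| = 34.7, so L = (18.49, 29.36). Z is determined by |LZ| = 31.7 and |ZF| = 37.1 together: it lies at the intersection of circle(L, 31.7) and circle(F, 37.1). With |LF| = 48.11, the foot of the radical line on LF is 20.19 from L and the perpendicular offset is √(31.7² − 20.19²) = 24.44. Taking the right-of-LF solution: Z = (19.57, -2.319).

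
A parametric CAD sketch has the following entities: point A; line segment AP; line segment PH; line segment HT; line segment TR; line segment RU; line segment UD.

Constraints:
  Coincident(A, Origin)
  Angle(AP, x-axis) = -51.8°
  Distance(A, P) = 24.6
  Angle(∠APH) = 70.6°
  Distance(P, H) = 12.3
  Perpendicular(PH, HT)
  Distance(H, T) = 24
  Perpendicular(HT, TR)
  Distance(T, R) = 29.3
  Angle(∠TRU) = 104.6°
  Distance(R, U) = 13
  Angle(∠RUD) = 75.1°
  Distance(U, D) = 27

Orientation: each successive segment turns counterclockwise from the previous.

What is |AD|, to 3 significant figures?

11.7

∠TRU = 104.6° gives RU at -47.0° from the x-axis; with |RU| = 13.0, U = (-5.29, -30.3). ∠RUD = 75.1° gives UD at 57.9° from the x-axis; with |UD| = 27.0, D = (9.05, -7.46). Then |AD| = |D − A| = 11.7.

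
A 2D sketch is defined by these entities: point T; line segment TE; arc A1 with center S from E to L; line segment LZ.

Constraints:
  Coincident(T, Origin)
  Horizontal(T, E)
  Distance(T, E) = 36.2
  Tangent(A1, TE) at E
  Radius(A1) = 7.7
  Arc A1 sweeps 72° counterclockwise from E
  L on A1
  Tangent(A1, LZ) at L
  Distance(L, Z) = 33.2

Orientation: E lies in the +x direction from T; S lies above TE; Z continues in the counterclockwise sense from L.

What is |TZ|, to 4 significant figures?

65.22

T is at the origin; T and E share the same y with |TE| = 36.2 and E on the +x side, so E = (36.20, 0.000). A1 meets TE tangentially, so SE is at right angles to TE, so S = E + (0, 7.7) = (36.20, 7.700). On A1, E sits at bearing -90° from S; a 72° counterclockwise sweep puts L at bearing -18°, so L = S + 7.7·(cos -18°, sin -18°) = (43.52, 5.321). The tangent condition forces SL to be normal to LZ, so LZ runs along (−sin -18°, cos -18°); with |LZ| = 33.2, Z = (53.78, 36.90). Then |TZ| = |Z − T| = 65.22.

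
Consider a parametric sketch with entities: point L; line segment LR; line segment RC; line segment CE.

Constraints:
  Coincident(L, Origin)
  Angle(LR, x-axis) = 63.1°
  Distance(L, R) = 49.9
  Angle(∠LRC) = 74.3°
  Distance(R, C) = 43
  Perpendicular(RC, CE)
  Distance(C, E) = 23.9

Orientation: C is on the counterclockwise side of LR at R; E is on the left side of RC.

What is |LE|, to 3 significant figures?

38.1

∠LRC = 74.3°, so RC runs at 63.1° + (180° − 74.3°) = 169° from the x-axis; with |RC| = 43.0, C = R + 43.0·(cos 169°, sin 169°) = (-19.6, 52.9). RC ⟂ CE; with |CE| = 23.9 on the left of RC, E = C + 23.9·(-0.194, -0.981) = (-24.2, 29.4). Then |LE| = |E − L| = 38.1.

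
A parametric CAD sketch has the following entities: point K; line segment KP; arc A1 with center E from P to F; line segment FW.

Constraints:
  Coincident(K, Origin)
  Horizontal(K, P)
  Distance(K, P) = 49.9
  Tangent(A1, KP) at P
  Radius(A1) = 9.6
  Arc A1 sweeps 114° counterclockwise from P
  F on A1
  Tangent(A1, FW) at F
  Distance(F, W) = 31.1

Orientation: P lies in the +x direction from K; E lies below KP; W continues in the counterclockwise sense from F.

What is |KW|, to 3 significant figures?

68.2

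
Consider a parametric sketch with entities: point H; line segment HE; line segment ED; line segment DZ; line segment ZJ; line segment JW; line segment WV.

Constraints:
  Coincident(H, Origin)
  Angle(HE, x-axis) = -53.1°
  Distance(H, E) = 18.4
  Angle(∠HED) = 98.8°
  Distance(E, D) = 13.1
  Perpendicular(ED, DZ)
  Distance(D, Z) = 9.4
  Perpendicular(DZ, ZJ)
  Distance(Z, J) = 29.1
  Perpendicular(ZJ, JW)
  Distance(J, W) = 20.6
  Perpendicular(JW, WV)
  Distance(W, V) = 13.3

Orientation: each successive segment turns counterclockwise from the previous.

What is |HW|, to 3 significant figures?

32.2

DZ ⟂ ZJ, so ZJ runs at -152°; with |ZJ| = 29.1, J = (-7.49, -14.0). ZJ is perpendicular to JW, so JW runs at -61.9°; with |JW| = 20.6, W = (2.21, -32.1). Then |HW| = |W − H| = 32.2.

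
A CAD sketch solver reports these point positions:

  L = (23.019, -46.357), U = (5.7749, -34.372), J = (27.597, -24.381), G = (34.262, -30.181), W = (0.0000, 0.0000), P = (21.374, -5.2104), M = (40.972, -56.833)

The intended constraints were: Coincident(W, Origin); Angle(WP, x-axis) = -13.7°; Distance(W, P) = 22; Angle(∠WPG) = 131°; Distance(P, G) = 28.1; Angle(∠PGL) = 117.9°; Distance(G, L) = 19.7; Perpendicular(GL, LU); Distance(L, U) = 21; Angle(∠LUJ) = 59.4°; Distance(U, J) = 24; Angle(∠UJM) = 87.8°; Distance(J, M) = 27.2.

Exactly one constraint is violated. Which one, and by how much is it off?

Distance(J, M) = 27.2 — off by 7.90.

W = (0.00, 0.00) ✓; WP at -13.70° ✓; |WP| = 22.00 ✓; ∠WPG = 131.0° ✓; |PG| = 28.10 ✓; ∠PGL = 117.9° ✓; |GL| = 19.70 ✓; ∠(GL, LU) = 90.00° ✓; |LU| = 21.00 ✓; ∠LUJ = 59.40° ✓; |UJ| = 24.00 ✓; ∠UJM = 87.80° ✓; |JM| = 35.10 ✗.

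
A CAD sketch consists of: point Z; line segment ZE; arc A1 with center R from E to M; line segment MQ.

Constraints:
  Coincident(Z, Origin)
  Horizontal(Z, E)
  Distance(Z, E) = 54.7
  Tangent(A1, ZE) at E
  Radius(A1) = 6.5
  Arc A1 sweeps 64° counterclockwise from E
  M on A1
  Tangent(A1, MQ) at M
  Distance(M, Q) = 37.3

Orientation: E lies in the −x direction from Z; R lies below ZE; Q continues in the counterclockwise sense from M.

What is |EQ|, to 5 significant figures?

43.296

Z is at the origin; Z and E share the same y with |ZE| = 54.7 and E on the −x side, so E = (-54.700, 0.0000). Since A1 is tangent to ZE there, RE ⟂ ZE, so R = E + (0, -6.5) = (-54.700, -6.5000). On A1, E sits at bearing 90° from R; a 64° counterclockwise sweep puts M at bearing 154°, so M = R + 6.5·(cos 154°, sin 154°) = (-60.542, -3.6506). A1 meets MQ tangentially, so RM is at right angles to MQ, so MQ runs along (−sin 154°, cos 154°); with |MQ| = 37.3, Q = (-76.893, -37.176). Then |EQ| = |Q − E| = 43.296.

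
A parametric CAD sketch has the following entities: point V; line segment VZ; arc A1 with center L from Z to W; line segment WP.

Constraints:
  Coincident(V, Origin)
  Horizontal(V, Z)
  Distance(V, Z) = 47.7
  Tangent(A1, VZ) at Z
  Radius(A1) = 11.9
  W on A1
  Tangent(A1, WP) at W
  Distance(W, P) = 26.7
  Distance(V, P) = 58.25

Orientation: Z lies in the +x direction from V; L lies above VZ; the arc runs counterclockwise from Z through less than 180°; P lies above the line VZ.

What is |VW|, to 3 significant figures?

60.4

V is at the origin; V and Z share the same y with |VZ| = 47.7 and Z on the +x side, so Z = (47.7, 0.00). A1 meets VZ tangentially, so LZ is at right angles to VZ, so L = Z + (0, 11.9) = (47.7, 11.9). Since LW ⟂ WP (tangency), |LP| = √(11.9² + 26.7²) = 29.2 regardless of where W sits on A1. So P lies on both circle(V, 58.25) and circle(L, 29.2); the above-VZ intersection is P = (41.8, 40.5). W is the foot of the tangent from P: W = (57.4, 18.8).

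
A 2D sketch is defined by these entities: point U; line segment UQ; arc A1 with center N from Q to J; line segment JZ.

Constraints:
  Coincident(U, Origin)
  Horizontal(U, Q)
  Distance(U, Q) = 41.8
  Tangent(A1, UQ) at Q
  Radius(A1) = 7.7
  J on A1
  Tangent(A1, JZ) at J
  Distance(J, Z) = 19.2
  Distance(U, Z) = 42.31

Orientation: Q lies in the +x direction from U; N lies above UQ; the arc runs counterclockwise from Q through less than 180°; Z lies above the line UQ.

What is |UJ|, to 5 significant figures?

48.909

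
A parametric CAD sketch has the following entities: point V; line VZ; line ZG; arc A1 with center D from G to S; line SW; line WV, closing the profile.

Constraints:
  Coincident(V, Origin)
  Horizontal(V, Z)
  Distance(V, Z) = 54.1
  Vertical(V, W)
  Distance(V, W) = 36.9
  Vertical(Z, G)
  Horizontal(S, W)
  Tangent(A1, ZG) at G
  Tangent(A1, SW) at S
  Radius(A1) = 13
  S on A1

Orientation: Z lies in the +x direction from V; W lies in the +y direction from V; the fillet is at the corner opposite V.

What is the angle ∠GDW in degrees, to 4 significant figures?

162.4°

V is at the origin; VZ is horizontal with |VZ| = 54.1 and Z on the +x side, so Z = (54.10, 0.000). VW is vertical with |VW| = 36.9 and W on the +y side, so W = (0.000, 36.90). The virtual corner opposite V is at (54.10, 36.90). A1 meets ZG tangentially, so DG is at right angles to ZG and since A1 is tangent to SW there, DS ⟂ SW, with radius 13.0, so the center D sits 13.0 in from both sides at D = (41.10, 23.90). That places the tangent points at G = (54.10, 23.90) on ZG and S = (41.10, 36.90) on SW. Then cos ∠GDW = DG·DW / (|DG||DW|), giving 162.4°.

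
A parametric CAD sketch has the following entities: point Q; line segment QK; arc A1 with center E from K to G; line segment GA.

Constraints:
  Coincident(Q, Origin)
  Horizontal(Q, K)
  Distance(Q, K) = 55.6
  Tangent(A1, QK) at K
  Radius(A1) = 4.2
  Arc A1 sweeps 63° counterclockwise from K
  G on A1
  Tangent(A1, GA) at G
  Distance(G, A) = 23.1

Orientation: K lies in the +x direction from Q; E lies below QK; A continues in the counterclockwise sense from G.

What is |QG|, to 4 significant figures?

51.91

Q is at the origin; QK is horizontal with |QK| = 55.6 and K on the +x side, so K = (55.60, 0.000). The tangent condition forces EK to be normal to QK, so E = K + (0, -4.2) = (55.60, -4.200). On A1, K sits at bearing 90° from E; a 63° counterclockwise sweep puts G at bearing 153°, so G = E + 4.2·(cos 153°, sin 153°) = (51.86, -2.293). Then |QG| = |G − Q| = 51.91.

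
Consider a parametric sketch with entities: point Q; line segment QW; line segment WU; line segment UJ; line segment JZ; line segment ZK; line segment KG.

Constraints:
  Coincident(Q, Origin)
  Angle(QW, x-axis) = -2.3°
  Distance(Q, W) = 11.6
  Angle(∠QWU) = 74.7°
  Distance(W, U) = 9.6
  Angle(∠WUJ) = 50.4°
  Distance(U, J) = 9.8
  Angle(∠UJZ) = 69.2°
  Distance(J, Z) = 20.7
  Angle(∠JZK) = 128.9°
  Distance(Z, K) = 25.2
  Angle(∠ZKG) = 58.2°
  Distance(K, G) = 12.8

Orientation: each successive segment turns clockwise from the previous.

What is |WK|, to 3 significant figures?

34.0

∠UJZ = 69.2° gives JZ at 12.0° from the x-axis; with |JZ| = 20.7, Z = (23.6, 2.93). ∠JZK = 128.9° gives ZK at -39.1° from the x-axis; with |ZK| = 25.2, K = (43.2, -13.0). Then |WK| = |K − W| = 34.0.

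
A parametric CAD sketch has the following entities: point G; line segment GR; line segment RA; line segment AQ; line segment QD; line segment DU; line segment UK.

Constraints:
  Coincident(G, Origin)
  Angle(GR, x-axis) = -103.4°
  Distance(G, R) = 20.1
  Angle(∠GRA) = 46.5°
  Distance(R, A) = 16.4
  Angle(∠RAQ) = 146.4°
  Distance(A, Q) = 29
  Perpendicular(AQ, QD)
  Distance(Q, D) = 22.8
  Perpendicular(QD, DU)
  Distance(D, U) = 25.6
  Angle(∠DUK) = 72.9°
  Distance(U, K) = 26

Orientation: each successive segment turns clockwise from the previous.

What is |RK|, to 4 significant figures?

27.09

G is at the origin; GR runs at -103.4° with length 20.1, so R = (-4.658, -19.55). ∠GRA = 46.5° gives RA at 123.1° from the x-axis; with |RA| = 16.4, A = (-13.61, -5.814). ∠RAQ = 146.4° gives AQ at 89.50° from the x-axis; with |AQ| = 29.0, Q = (-13.36, 23.18). AQ ⟂ QD, so QD runs at -0.5000°; with |QD| = 22.8, D = (9.438, 22.99). QD ⟂ DU, so DU runs at -90.50°; with |DU| = 25.6, U = (9.215, -2.613). ∠DUK = 72.9° gives UK at 162.4° from the x-axis; with |UK| = 26.0, K = (-15.57, 5.248). Then |RK| = |K − R| = 27.09.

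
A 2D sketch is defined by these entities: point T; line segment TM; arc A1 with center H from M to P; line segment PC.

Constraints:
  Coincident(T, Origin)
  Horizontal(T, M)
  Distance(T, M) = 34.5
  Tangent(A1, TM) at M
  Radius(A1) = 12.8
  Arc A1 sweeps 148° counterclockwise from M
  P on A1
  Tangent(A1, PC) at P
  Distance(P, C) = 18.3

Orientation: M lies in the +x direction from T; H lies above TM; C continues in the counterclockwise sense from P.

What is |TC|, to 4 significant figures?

42.14

T is at the origin; T and M share the same y with |TM| = 34.5 and M on the +x side, so M = (34.50, 0.000). The tangent condition forces HM to be normal to TM, so H = M + (0, 12.8) = (34.50, 12.80). On A1, M sits at bearing -90° from H; a 148° counterclockwise sweep puts P at bearing 58°, so P = H + 12.8·(cos 58°, sin 58°) = (41.28, 23.66). Tangency of A1 to PC means the radius HP is perpendicular to PC, so PC runs along (−sin 58°, cos 58°); with |PC| = 18.3, C = (25.76, 33.35). Then |TC| = |C − T| = 42.14.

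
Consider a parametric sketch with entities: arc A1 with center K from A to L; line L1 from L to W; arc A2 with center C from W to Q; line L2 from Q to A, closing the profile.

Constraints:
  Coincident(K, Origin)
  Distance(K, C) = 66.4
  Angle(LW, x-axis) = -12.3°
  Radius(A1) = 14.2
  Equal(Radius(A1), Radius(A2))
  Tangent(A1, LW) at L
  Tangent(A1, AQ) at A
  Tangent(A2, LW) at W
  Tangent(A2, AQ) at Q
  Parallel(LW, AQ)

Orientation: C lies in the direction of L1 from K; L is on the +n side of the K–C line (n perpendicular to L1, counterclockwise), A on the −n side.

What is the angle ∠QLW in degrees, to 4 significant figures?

23.16°

Tangency of A1 to both parallel lines with radius 14.2 puts L and A at K ± 14.2·n: L = (3.025, 13.87), A = (-3.025, -13.87). Equal radii place W and Q the same way about C: W = C + 14.2·n = (67.90, -0.2712), Q = C − 14.2·n = (61.85, -28.02). Then cos ∠QLW = LQ·LW / (|LQ||LW|), giving 23.16°.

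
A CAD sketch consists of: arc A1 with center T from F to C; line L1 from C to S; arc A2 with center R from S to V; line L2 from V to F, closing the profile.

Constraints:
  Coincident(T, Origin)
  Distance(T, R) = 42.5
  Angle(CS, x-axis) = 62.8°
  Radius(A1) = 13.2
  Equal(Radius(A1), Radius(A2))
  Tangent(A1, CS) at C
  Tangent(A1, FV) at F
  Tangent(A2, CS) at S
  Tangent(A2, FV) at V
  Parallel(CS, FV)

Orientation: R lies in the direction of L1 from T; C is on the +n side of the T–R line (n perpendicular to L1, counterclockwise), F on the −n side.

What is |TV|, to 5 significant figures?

44.503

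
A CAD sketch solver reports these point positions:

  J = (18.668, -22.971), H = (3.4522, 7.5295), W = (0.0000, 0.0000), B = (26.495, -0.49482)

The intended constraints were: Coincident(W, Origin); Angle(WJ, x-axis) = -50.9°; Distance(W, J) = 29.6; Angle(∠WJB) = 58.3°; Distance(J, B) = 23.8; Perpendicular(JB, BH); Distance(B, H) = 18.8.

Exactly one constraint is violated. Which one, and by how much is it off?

Distance(B, H) = 18.8 — off by 5.60.

W = (0.00, 0.00) ✓; WJ at -50.90° ✓; |WJ| = 29.60 ✓; ∠WJB = 58.30° ✓; |JB| = 23.80 ✓; ∠(JB, BH) = 90.00° ✓; |BH| = 24.40 ✗.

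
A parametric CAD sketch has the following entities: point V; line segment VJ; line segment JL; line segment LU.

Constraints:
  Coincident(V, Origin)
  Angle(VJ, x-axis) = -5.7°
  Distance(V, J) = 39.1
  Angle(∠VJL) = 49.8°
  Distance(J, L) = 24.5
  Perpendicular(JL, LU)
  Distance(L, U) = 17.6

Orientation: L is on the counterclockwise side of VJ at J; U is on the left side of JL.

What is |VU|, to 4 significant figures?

12.29

V is at the origin; VJ runs at -5.7° with length 39.1, so J = 39.1·(cos -5.7°, sin -5.7°) = (38.91, -3.883). ∠VJL = 49.8°, so JL runs at -5.7° + (180° − 49.8°) = 124.5° from the x-axis; with |JL| = 24.5, L = J + 24.5·(cos 124.5°, sin 124.5°) = (25.03, 16.31). JL is perpendicular to LU; with |LU| = 17.6 on the left of JL, U = L + 17.6·(-0.8241, -0.5664) = (10.53, 6.339). Then |VU| = |U − V| = 12.29.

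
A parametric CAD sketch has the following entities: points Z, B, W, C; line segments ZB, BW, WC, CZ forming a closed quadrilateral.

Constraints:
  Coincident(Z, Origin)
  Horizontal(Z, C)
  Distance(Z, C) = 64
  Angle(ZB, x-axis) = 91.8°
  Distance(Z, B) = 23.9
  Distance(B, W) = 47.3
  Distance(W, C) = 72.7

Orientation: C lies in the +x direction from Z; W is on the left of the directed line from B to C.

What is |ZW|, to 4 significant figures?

67.88

Z is at the origin; ZC is horizontal with |ZC| = 64.0 and C in +x, so C = (64.0, 0). ZB runs at 91.8° with |ZB| = 23.9, so B = (-0.7507, 23.89). W is determined by |BW| = 47.3 and |WC| = 72.7 together: it lies at the intersection of circle(B, 47.3) and circle(C, 72.7). With |BC| = 69.02, the foot of the radical line on BC is 12.43 from B and the perpendicular offset is √(47.3² − 12.43²) = 45.64. Taking the left-of-BC solution: W = (26.70, 62.40).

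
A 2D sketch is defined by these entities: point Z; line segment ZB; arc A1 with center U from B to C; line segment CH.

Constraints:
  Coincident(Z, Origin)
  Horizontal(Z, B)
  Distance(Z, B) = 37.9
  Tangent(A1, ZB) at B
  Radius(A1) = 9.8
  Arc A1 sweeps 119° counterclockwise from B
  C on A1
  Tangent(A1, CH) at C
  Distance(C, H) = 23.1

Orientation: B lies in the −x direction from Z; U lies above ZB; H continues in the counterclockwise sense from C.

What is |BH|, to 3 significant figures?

34.9

Z is at the origin; ZB is horizontal with |ZB| = 37.9 and B on the −x side, so B = (-37.9, 0.00). A1 meets ZB tangentially, so UB is at right angles to ZB, so U = B + (0, 9.8) = (-37.9, 9.80). On A1, B sits at bearing -90° from U; a 119° counterclockwise sweep puts C at bearing 29°, so C = U + 9.8·(cos 29°, sin 29°) = (-29.3, 14.6). A1 meets CH tangentially, so UC is at right angles to CH, so CH runs along (−sin 29°, cos 29°); with |CH| = 23.1, H = (-40.5, 34.8). Then |BH| = |H − B| = 34.9.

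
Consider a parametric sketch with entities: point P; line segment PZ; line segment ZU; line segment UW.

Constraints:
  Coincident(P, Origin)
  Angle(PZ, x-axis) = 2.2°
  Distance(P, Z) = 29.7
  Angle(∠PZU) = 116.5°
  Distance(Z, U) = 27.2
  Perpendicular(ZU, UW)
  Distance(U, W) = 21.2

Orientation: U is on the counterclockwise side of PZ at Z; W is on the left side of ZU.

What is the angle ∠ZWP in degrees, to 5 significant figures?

45.508°

P is at the origin; PZ runs at 2.2° with length 29.7, so Z = 29.7·(cos 2.2°, sin 2.2°) = (29.678, 1.1401). ∠PZU = 116.5°, so ZU runs at 2.2° + (180° − 116.5°) = 65.700° from the x-axis; with |ZU| = 27.2, U = Z + 27.2·(cos 65.700°, sin 65.700°) = (40.871, 25.930). ZU is perpendicular to UW; with |UW| = 21.2 on the left of ZU, W = U + 21.2·(-0.91140, 0.41151) = (21.550, 34.654). Then cos ∠ZWP = WZ·WP / (|WZ||WP|), giving 45.508°.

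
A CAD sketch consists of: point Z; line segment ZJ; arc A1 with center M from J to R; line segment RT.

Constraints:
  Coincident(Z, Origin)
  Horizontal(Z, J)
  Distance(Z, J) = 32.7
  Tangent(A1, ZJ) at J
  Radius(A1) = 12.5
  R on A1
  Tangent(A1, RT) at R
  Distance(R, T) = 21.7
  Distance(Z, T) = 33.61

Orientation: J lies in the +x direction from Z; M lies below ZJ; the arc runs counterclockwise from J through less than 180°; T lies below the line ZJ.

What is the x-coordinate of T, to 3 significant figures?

14.9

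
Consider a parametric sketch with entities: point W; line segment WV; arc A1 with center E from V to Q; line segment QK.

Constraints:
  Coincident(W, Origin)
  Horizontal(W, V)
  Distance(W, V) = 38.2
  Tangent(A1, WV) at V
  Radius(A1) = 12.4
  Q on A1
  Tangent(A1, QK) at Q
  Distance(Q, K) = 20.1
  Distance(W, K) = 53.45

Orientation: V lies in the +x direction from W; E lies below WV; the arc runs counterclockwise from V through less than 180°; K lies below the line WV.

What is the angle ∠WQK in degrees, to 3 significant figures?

160°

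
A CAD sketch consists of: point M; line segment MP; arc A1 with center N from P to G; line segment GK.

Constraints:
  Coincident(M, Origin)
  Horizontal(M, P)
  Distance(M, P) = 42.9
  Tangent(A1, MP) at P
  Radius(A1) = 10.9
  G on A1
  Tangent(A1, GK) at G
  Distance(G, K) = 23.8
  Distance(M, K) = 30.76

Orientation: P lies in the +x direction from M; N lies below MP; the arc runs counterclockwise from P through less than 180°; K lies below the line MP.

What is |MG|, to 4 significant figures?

34.45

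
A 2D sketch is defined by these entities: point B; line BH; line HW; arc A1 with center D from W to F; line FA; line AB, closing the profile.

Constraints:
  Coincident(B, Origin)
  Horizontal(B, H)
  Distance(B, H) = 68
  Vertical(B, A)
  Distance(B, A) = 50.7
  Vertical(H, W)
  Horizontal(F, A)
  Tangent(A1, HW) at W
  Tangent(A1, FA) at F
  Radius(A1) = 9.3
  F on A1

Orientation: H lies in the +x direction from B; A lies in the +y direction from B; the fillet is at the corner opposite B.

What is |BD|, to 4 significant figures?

71.83

B is at the origin; BH is horizontal with |BH| = 68.0 and H on the +x side, so H = (68.00, 0.000). B and A share the same x with |BA| = 50.7 and A on the +y side, so A = (0.000, 50.70). The virtual corner opposite B is at (68.00, 50.70). The tangent condition forces DW to be normal to HW and tangency of A1 to FA means the radius DF is perpendicular to FA, with radius 9.3, so the center D sits 9.3 in from both sides at D = (58.70, 41.40). Then |BD| = |D − B| = 71.83.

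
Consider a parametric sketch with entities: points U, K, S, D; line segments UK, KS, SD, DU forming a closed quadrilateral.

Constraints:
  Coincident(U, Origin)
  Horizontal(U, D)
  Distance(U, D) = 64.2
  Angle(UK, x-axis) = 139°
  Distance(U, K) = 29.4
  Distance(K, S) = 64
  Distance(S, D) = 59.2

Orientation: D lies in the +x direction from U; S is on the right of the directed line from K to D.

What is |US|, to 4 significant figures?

36.08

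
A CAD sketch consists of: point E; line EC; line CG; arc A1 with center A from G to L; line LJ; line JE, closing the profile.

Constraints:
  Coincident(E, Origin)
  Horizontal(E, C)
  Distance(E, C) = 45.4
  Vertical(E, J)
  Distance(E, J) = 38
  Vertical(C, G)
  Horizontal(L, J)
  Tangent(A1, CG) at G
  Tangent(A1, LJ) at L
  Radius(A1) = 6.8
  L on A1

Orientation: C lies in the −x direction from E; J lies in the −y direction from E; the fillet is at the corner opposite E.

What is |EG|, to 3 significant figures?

55.1

The virtual corner opposite E is at (-45.4, -38.0). The tangent condition forces AG to be normal to CG and the tangent condition forces AL to be normal to LJ, with radius 6.8, so the center A sits 6.8 in from both sides at A = (-38.6, -31.2). That places the tangent points at G = (-45.4, -31.2) on CG and L = (-38.6, -38.0) on LJ. Then |EG| = |G − E| = 55.1.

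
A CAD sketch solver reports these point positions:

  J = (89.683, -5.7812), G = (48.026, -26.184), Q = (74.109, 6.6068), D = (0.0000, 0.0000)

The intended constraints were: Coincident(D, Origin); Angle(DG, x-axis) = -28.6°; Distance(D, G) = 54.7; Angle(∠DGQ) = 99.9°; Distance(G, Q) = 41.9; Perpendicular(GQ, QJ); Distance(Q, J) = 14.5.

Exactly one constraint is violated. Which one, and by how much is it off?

Distance(Q, J) = 14.5 — off by 5.40.

D = (0.00, 0.00) ✓; DG at -28.60° ✓; |DG| = 54.70 ✓; ∠DGQ = 99.90° ✓; |GQ| = 41.90 ✓; ∠(GQ, QJ) = 90.00° ✓; |QJ| = 19.90 ✗.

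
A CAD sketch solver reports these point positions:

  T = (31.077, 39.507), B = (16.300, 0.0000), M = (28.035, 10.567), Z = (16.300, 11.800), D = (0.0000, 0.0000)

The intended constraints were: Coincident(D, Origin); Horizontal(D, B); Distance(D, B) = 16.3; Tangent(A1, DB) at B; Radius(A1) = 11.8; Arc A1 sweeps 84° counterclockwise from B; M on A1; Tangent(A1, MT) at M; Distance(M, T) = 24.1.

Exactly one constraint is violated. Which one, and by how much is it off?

Distance(M, T) = 24.1 — off by 5.00.

D = (0.00, 0.00) ✓; D.y = 0.00, B.y = 0.00 ✓; |DB| = 16.30 ✓; ∠(ZB, BD) = 90.00° ✓; |ZB| = 11.80 ✓; bearing(Z→M) − bearing(Z→B) = 84.00° ✓; |ZM| = 11.80 ✓; ∠(ZM, MT) = 90.00° ✓; |MT| = 29.10 ✗.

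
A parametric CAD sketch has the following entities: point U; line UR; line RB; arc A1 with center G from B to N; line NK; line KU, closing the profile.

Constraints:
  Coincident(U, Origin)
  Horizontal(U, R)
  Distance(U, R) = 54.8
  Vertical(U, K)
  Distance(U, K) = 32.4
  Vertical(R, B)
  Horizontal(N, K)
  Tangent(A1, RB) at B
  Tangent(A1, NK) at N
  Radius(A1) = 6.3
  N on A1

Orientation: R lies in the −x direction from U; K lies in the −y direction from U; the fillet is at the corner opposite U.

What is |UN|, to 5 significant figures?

58.327

The virtual corner opposite U is at (-54.800, -32.400). Since A1 is tangent to RB there, GB ⟂ RB and A1 meets NK tangentially, so GN is at right angles to NK, with radius 6.3, so the center G sits 6.3 in from both sides at G = (-48.500, -26.100). That places the tangent points at B = (-54.800, -26.100) on RB and N = (-48.500, -32.400) on NK. Then |UN| = |N − U| = 58.327.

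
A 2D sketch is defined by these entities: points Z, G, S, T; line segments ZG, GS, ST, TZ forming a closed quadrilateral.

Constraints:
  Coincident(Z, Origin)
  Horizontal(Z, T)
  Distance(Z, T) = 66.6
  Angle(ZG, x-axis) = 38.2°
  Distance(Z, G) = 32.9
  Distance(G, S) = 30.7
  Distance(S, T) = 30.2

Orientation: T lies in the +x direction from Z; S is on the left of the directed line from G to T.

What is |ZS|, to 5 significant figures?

62.263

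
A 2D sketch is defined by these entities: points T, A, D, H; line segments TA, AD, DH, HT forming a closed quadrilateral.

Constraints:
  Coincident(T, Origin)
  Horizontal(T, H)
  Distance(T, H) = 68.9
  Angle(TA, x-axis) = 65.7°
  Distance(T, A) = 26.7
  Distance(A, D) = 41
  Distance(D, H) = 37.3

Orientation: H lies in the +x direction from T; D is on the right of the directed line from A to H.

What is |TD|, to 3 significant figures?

34.6

T is at the origin; TH is horizontal with |TH| = 68.9 and H in +x, so H = (68.9, 0). TA runs at 65.7° with |TA| = 26.7, so A = (11.0, 24.3). D is determined by |AD| = 41.0 and |DH| = 37.3 together: it lies at the intersection of circle(A, 41.0) and circle(H, 37.3). With |AH| = 62.8, the foot of the radical line on AH is 33.7 from A and the perpendicular offset is √(41.0² − 33.7²) = 23.3. Taking the right-of-AH solution: D = (33.0, -10.2).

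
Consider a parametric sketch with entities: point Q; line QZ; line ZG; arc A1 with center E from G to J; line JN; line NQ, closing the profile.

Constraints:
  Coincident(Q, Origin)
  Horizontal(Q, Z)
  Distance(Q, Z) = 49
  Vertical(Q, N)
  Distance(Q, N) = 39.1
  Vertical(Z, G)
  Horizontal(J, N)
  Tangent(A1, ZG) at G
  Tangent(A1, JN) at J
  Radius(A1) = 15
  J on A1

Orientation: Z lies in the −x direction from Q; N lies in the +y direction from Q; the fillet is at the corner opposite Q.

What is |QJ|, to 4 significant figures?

51.82

Q is at the origin; Q and Z share the same y with |QZ| = 49.0 and Z on the −x side, so Z = (-49.00, 0.000). Q and N share the same x with |QN| = 39.1 and N on the +y side, so N = (0.000, 39.10). The virtual corner opposite Q is at (-49.00, 39.10). Tangency of A1 to ZG means the radius EG is perpendicular to ZG and the tangent condition forces EJ to be normal to JN, with radius 15.0, so the center E sits 15.0 in from both sides at E = (-34.00, 24.10). That places the tangent points at G = (-49.00, 24.10) on ZG and J = (-34.00, 39.10) on JN. Then |QJ| = |J − Q| = 51.82.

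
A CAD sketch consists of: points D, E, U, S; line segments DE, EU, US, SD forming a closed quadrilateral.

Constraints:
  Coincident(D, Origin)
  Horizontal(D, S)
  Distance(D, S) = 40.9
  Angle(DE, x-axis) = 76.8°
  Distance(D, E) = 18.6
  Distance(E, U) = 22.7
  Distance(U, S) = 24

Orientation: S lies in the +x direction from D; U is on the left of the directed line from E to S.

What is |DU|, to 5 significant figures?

33.227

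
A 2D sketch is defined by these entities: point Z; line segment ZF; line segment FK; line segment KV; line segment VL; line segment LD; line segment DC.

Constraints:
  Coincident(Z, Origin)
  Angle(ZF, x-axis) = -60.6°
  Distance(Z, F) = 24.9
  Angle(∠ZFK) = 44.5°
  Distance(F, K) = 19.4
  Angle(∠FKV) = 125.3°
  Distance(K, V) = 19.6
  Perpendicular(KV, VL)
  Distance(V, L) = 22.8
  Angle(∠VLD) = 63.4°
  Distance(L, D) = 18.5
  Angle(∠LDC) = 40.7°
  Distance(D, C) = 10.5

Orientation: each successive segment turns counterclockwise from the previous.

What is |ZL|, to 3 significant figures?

13.0

Z is at the origin; ZF runs at -60.6° with length 24.9, so F = (12.2, -21.7). ∠ZFK = 44.5° gives FK at 74.9° from the x-axis; with |FK| = 19.4, K = (17.3, -2.96). ∠FKV = 125.3° gives KV at 130° from the x-axis; with |KV| = 19.6, V = (4.78, 12.1). KV ⟂ VL, so VL runs at -140°; with |VL| = 22.8, L = (-12.8, -2.39). Then |ZL| = |L − Z| = 13.0.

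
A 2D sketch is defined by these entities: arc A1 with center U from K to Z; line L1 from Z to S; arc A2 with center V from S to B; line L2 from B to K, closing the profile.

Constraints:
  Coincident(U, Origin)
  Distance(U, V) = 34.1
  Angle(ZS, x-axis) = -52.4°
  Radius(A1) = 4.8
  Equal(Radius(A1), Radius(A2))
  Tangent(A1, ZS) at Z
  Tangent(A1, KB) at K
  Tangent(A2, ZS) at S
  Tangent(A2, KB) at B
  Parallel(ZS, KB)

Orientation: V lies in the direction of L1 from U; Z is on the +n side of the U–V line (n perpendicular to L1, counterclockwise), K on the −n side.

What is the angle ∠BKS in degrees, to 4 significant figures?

15.72°

The slot axis is L1's direction at -52.4°, so u = (cos -52.4°, sin -52.4°) = (0.6101, -0.7923) and n = (−sin -52.4°, cos -52.4°) = (0.7923, 0.6101). U is at the origin and V lies 34.1 along u from U, so V = 34.1·u = (20.81, -27.02). Tangency of A1 to both parallel lines with radius 4.8 puts Z and K at U ± 4.8·n: Z = (3.803, 2.929), K = (-3.803, -2.929). Equal radii place S and B the same way about V: S = V + 4.8·n = (24.61, -24.09), B = V − 4.8·n = (17.00, -29.95). Then cos ∠BKS = KB·KS / (|KB||KS|), giving 15.72°.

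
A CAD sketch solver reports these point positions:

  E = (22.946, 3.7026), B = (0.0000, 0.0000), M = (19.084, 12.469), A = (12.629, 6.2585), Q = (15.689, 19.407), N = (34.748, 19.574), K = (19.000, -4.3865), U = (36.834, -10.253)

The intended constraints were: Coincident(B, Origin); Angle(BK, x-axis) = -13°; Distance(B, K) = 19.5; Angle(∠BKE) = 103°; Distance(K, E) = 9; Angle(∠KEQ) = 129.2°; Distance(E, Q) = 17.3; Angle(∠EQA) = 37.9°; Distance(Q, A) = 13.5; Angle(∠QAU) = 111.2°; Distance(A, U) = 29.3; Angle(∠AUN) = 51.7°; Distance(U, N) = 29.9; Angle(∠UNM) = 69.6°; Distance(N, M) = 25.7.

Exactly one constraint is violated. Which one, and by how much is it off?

Distance(N, M) = 25.7 — off by 8.50.

B = (0.00, 0.00) ✓; BK at -13.00° ✓; |BK| = 19.50 ✓; ∠BKE = 103.0° ✓; |KE| = 9.000 ✓; ∠KEQ = 129.2° ✓; |EQ| = 17.30 ✓; ∠EQA = 37.90° ✓; |QA| = 13.50 ✓; ∠QAU = 111.2° ✓; |AU| = 29.30 ✓; ∠AUN = 51.70° ✓; |UN| = 29.90 ✓; ∠UNM = 69.60° ✓; |NM| = 17.20 ✗.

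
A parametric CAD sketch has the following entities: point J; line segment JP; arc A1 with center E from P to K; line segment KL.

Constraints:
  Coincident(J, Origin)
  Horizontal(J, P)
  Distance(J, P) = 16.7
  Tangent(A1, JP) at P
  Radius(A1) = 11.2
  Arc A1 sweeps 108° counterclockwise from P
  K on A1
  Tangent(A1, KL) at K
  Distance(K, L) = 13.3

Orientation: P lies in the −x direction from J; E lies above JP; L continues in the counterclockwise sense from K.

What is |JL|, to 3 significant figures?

29.1

J is at the origin; J and P share the same y with |JP| = 16.7 and P on the −x side, so P = (-16.7, 0.00). A1 meets JP tangentially, so EP is at right angles to JP, so E = P + (0, 11.2) = (-16.7, 11.2). On A1, P sits at bearing -90° from E; a 108° counterclockwise sweep puts K at bearing 18°, so K = E + 11.2·(cos 18°, sin 18°) = (-6.05, 14.7). Since A1 is tangent to KL there, EK ⟂ KL, so KL runs along (−sin 18°, cos 18°); with |KL| = 13.3, L = (-10.2, 27.3). Then |JL| = |L − J| = 29.1.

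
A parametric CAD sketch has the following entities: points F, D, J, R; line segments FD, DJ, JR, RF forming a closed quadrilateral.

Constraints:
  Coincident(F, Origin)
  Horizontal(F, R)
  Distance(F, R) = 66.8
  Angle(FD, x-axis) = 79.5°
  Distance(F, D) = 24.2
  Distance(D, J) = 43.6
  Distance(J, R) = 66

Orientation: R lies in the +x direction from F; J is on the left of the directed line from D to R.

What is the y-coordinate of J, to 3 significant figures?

56.7

Checks: |DJ| = 43.60 ✓; |JR| = 66.00 ✓.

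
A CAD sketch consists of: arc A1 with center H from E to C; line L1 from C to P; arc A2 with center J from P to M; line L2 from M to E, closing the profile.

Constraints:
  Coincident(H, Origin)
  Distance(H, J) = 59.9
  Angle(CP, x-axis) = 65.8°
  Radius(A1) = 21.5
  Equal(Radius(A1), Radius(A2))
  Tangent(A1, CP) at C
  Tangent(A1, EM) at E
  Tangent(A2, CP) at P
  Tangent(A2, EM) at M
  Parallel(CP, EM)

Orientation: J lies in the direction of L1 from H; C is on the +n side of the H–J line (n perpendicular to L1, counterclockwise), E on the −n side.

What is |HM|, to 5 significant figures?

63.642

The slot axis is L1's direction at 65.8°, so u = (cos 65.8°, sin 65.8°) = (0.40992, 0.91212) and n = (−sin 65.8°, cos 65.8°) = (-0.91212, 0.40992). H is at the origin and J lies 59.9 along u from H, so J = 59.9·u = (24.554, 54.636). Tangency of A1 to both parallel lines with radius 21.5 puts C and E at H ± 21.5·n: C = (-19.611, 8.8133), E = (19.611, -8.8133). Equal radii place P and M the same way about J: P = J + 21.5·n = (4.9438, 63.449), M = J − 21.5·n = (44.165, 45.823). Then |HM| = |M − H| = 63.642.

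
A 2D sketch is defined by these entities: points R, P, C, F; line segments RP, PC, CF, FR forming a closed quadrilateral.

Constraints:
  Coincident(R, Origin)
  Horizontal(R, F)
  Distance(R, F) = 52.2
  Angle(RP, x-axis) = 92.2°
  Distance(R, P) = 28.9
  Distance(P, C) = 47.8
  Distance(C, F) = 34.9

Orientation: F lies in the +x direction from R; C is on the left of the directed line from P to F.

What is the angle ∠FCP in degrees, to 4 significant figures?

92.97°

Checks: R = (0.00, 0.00) ✓; |PC| = 47.80 ✓; |CF| = 34.90 ✓.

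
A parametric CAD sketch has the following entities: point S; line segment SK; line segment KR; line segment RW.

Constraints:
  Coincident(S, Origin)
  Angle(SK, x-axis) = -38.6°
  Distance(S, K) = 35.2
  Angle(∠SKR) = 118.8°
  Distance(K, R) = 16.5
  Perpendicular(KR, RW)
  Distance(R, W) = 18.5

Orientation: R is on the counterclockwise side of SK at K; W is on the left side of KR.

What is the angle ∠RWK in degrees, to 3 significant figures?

41.7°

∠SKR = 118.8°, so KR runs at -38.6° + (180° − 118.8°) = 22.6° from the x-axis; with |KR| = 16.5, R = K + 16.5·(cos 22.6°, sin 22.6°) = (42.7, -15.6). KR is perpendicular to RW; with |RW| = 18.5 on the left of KR, W = R + 18.5·(-0.384, 0.923) = (35.6, 1.46). Then cos ∠RWK = WR·WK / (|WR||WK|), giving 41.7°.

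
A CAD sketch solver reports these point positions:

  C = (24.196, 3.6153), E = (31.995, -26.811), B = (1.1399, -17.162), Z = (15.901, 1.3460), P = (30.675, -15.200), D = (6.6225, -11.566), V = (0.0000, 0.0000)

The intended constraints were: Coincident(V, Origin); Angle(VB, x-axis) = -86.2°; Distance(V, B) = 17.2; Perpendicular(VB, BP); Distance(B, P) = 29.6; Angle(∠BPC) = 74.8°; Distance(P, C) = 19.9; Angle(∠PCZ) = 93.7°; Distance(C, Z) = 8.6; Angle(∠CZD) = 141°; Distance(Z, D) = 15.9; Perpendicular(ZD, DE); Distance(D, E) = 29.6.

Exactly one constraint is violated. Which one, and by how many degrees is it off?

Perpendicular(ZD, DE) — off by 4.70°.

V = (0.00, 0.00) ✓; VB at -86.20° ✓; |VB| = 17.20 ✓; ∠(VB, BP) = 90.00° ✓; |BP| = 29.60 ✓; ∠BPC = 74.80° ✓; |PC| = 19.90 ✓; ∠PCZ = 93.70° ✓; |CZ| = 8.600 ✓; ∠CZD = 141.0° ✓; |ZD| = 15.90 ✓; ∠(ZD, DE) = 94.70° ✗; |DE| = 29.60 ✓.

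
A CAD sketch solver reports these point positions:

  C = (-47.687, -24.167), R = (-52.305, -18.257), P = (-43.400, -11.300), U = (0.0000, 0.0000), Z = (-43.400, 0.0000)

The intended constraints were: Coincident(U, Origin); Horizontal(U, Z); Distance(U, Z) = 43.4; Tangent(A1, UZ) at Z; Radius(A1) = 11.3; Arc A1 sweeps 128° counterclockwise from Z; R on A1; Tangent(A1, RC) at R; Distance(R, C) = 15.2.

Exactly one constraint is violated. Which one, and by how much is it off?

Distance(R, C) = 15.2 — off by 7.70.

U = (0.00, 0.00) ✓; U.y = 0.00, Z.y = 0.00 ✓; |UZ| = 43.40 ✓; ∠(PZ, ZU) = 90.00° ✓; |PZ| = 11.30 ✓; bearing(P→R) − bearing(P→Z) = 128.0° ✓; |PR| = 11.30 ✓; ∠(PR, RC) = 89.99° ✓; |RC| = 7.500 ✗.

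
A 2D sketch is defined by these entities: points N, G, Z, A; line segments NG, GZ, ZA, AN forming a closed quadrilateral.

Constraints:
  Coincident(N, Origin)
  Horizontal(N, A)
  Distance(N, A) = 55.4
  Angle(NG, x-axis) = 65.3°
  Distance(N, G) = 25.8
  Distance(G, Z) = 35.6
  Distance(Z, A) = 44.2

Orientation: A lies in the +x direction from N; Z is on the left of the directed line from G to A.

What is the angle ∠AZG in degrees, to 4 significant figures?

77.51°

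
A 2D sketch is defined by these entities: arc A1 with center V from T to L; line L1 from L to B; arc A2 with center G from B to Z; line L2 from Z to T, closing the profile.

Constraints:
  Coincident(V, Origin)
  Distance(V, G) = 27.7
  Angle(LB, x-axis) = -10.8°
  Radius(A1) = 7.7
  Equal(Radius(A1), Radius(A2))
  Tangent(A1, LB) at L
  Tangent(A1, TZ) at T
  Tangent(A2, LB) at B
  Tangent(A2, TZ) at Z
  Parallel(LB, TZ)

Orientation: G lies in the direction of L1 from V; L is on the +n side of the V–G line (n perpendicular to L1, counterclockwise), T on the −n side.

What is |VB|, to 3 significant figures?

28.8

The slot axis is L1's direction at -10.8°, so u = (cos -10.8°, sin -10.8°) = (0.982, -0.187) and n = (−sin -10.8°, cos -10.8°) = (0.187, 0.982). V is at the origin and G lies 27.7 along u from V, so G = 27.7·u = (27.2, -5.19). Tangency of A1 to both parallel lines with radius 7.7 puts L and T at V ± 7.7·n: L = (1.44, 7.56), T = (-1.44, -7.56). Equal radii place B and Z the same way about G: B = G + 7.7·n = (28.7, 2.37), Z = G − 7.7·n = (25.8, -12.8). Then |VB| = |B − V| = 28.8.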